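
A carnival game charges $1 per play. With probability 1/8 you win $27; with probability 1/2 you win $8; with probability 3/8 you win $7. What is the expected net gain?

9

E[payout] = 27·1/8 + 8·1/2 + 7·3/8
 = 27/8 + 4 + 21/8
 = 10
Net = 10 - 1 = 9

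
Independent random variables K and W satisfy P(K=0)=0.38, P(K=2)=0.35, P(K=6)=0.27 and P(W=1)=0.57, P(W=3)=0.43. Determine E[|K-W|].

E[|K-W|] = Σ_k Σ_w |k-w| · P(K=k)P(W=w)
 = 1·0.2166 + 3·0.1634 + 1·0.1995 + 1·0.1505 + 5·0.1539 + 3·0.1161
 = 0.2166 + 0.4902 + 0.1995 + 0.1505 + 0.7695 + 0.3483
 = 2.1746

2.1746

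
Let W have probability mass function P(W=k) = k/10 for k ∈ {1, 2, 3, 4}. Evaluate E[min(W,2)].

E[min(W,2)] = Σ min(w,2)·P(W=w)
 = 1·1/10 + 2·1/5 + 2·3/10 + 2·2/5
 = 1/10 + 2/5 + 3/5 + 4/5
 = 19/10

1.9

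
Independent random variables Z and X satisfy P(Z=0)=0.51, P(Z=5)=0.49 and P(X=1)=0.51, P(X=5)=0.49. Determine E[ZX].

7.252

E[ZX] = Σ_z Σ_x zx · P(Z=z)P(X=x)
 = 0·0.2601 + 0·0.2499 + 5·0.2499 + 25·0.2401
 = 0 + 0 + 1.2495 + 6.0025
 = 7.252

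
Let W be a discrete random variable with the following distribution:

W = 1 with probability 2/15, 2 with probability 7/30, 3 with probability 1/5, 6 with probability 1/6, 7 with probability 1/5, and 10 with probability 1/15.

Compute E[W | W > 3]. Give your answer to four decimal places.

P(W > 3) = 1/6 + 1/5 + 1/15 = 13/30.
E[W | W > 3] = [6·1/6 + 7·1/5 + 10·1/15] / (13/30)
 = 46/15 / (13/30)
 = 92/13

7.0769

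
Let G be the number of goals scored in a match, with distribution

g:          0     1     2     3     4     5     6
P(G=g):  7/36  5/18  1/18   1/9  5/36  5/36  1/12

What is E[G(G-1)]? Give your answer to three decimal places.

7.722

E[G(G-1)] = Σ g(g-1)·P(G=g)
 = 0·7/36 + 0·5/18 + 2·1/18 + 6·1/9 + 12·5/36 + 20·5/36 + 30·1/12
 = 0 + 0 + 1/9 + 2/3 + 5/3 + 25/9 + 5/2
 = 139/18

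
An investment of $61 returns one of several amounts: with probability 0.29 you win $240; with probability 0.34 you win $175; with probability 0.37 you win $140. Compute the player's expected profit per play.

E[payout] = 240·0.29 + 175·0.34 + 140·0.37
 = 69.6 + 59.5 + 51.8
 = 180.9
Net = 180.9 - 61 = 119.9

119.9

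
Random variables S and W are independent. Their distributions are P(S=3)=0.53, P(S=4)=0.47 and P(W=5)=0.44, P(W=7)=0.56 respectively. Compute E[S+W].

E[S+W] = Σ_s Σ_w (s+w) · P(S=s)P(W=w)
 = 8·0.2332 + 10·0.2968 + 9·0.2068 + 11·0.2632
 = 1.8656 + 2.968 + 1.8612 + 2.8952
 = 9.59

9.59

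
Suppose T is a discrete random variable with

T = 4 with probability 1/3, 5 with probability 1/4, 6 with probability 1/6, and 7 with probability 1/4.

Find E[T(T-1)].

24.5

E[T(T-1)] = Σ t(t-1)·P(T=t)
 = 12·1/3 + 20·1/4 + 30·1/6 + 42·1/4
 = 4 + 5 + 5 + 21/2
 = 49/2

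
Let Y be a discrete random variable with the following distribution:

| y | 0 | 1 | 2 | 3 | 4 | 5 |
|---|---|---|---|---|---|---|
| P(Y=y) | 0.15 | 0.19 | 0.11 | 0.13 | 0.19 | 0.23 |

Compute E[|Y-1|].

2.01

E[|Y-1|] = Σ |y-1|·P(Y=y)
 = 1·0.15 + 0·0.19 + 1·0.11 + 2·0.13 + 3·0.19 + 4·0.23
 = 0.15 + 0 + 0.11 + 0.26 + 0.57 + 0.92
 = 2.01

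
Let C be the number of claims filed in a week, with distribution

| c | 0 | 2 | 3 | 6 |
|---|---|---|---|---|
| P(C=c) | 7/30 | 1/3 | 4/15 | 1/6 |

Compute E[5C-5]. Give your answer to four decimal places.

E[5C-5] = Σ (5c-5)·P(C=c)
 = (-5)·7/30 + 5·1/3 + 10·4/15 + 25·1/6
 = (-7/6) + 5/3 + 8/3 + 25/6
 = 22/3

7.3333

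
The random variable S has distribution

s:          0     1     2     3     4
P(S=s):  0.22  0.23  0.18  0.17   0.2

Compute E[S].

E[S] = Σ s·P(S=s)
 = 0·0.22 + 1·0.23 + 2·0.18 + 3·0.17 + 4·0.2
 = 0 + 0.23 + 0.36 + 0.51 + 0.8
 = 1.9

1.9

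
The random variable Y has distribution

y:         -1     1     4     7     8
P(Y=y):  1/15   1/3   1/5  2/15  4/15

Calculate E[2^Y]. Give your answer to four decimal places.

89.2333

E[2^Y] = Σ 2^y·P(Y=y)
 = 1/2·1/15 + 2·1/3 + 16·1/5 + 128·2/15 + 256·4/15
 = 1/30 + 2/3 + 16/5 + 256/15 + 1024/15
 = 2677/30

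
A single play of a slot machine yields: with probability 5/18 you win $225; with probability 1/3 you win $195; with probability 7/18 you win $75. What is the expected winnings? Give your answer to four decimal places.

E[payout] = 225·5/18 + 195·1/3 + 75·7/18
 = 125/2 + 65 + 175/6
 = 470/3

156.6667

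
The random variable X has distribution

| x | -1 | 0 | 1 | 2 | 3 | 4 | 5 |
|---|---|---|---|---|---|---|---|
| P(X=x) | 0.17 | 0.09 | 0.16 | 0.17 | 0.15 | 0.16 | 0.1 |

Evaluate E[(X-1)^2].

E[(X-1)^2] = Σ (x-1)^2·P(X=x)
 = 4·0.17 + 1·0.09 + 0·0.16 + 1·0.17 + 4·0.15 + 9·0.16 + 16·0.1
 = 0.68 + 0.09 + 0 + 0.17 + 0.6 + 1.44 + 1.6
 = 4.58

4.58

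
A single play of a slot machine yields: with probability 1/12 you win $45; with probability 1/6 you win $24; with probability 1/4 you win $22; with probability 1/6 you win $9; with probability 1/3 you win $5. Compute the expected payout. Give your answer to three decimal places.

16.417

E[payout] = 45·1/12 + 24·1/6 + 22·1/4 + 9·1/6 + 5·1/3
 = 15/4 + 4 + 11/2 + 3/2 + 5/3
 = 197/12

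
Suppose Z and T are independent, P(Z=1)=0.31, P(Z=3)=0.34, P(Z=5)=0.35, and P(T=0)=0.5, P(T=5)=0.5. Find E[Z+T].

E[Z+T] = Σ_z Σ_t (z+t) · P(Z=z)P(T=t)
 = 1·0.155 + 6·0.155 + 3·0.17 + 8·0.17 + 5·0.175 + 10·0.175
 = 0.155 + 0.93 + 0.51 + 1.36 + 0.875 + 1.75
 = 5.58

5.58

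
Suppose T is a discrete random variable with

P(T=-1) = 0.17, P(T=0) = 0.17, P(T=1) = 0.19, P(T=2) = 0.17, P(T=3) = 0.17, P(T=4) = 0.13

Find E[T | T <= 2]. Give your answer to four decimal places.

P(T <= 2) = 0.17 + 0.17 + 0.19 + 0.17 = 0.7.
E[T | T <= 2] = [(-1)·0.17 + 0·0.17 + 1·0.19 + 2·0.17] / 0.7
 = 0.36 / 0.7
 = 18/35

0.5143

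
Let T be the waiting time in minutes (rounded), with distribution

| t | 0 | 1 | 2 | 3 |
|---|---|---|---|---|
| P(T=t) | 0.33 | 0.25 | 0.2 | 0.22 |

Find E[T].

1.31

E[T] = Σ t·P(T=t)
 = 0·0.33 + 1·0.25 + 2·0.2 + 3·0.22
 = 0 + 0.25 + 0.4 + 0.66
 = 1.31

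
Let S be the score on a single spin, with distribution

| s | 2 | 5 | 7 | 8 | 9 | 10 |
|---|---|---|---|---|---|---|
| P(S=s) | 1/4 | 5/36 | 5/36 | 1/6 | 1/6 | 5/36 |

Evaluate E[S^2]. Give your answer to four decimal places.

E[S^2] = Σ s^2·P(S=s)
 = 4·1/4 + 25·5/36 + 49·5/36 + 64·1/6 + 81·1/6 + 100·5/36
 = 1 + 125/36 + 245/36 + 32/3 + 27/2 + 125/9
 = 148/3

49.3333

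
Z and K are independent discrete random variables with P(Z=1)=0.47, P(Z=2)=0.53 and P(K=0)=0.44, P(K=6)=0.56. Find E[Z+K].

4.89

E[Z+K] = Σ_z Σ_k (z+k) · P(Z=z)P(K=k)
 = 1·0.2068 + 7·0.2632 + 2·0.2332 + 8·0.2968
 = 0.2068 + 1.8424 + 0.4664 + 2.3744
 = 4.89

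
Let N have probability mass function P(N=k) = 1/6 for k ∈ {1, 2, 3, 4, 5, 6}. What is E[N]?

E[N] = Σ n·P(N=n)
 = 1·1/6 + 2·1/6 + 3·1/6 + 4·1/6 + 5·1/6 + 6·1/6
 = 1/6 + 1/3 + 1/2 + 2/3 + 5/6 + 1
 = 7/2

3.5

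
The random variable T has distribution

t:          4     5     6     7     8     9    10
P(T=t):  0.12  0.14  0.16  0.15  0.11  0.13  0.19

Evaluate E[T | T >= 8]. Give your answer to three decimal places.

P(T >= 8) = 0.11 + 0.13 + 0.19 = 0.43.
E[T | T >= 8] = [8·0.11 + 9·0.13 + 10·0.19] / 0.43
 = 3.95 / 0.43
 = 395/43

9.186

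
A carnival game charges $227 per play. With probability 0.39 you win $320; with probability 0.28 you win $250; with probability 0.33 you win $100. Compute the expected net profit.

E[payout] = 320·0.39 + 250·0.28 + 100·0.33
 = 124.8 + 70 + 33
 = 227.8
Net = 227.8 - 227 = 0.8

0.8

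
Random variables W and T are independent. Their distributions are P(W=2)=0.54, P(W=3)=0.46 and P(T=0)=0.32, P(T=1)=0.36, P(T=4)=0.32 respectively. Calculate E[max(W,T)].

E[max(W,T)] = Σ_w Σ_t max(w,t) · P(W=w)P(T=t)
 = 2·0.1728 + 2·0.1944 + 4·0.1728 + 3·0.1472 + 3·0.1656 + 4·0.1472
 = 0.3456 + 0.3888 + 0.6912 + 0.4416 + 0.4968 + 0.5888
 = 2.9528

2.9528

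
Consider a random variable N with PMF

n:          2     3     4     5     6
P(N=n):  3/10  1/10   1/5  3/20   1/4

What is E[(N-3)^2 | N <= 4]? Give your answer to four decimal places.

P(N <= 4) = 3/10 + 1/10 + 1/5 = 3/5.
E[(N-3)^2 | N <= 4] = [1·3/10 + 0·1/10 + 1·1/5] / (3/5)
 = 1/2 / (3/5)
 = 5/6

0.8333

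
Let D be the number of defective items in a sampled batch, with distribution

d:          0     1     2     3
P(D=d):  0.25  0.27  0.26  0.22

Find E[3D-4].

0.35

E[3D-4] = Σ (3d-4)·P(D=d)
 = (-4)·0.25 + (-1)·0.27 + 2·0.26 + 5·0.22
 = (-1) + (-0.27) + 0.52 + 1.1
 = 0.35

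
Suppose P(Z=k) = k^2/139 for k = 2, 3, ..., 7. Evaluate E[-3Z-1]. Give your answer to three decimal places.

E[-3Z-1] = Σ (-3z-1)·P(Z=z)
 = (-7)·4/139 + (-10)·9/139 + (-13)·16/139 + (-16)·25/139 + (-19)·36/139 + (-22)·49/139
 = (-28/139) + (-90/139) + (-208/139) + (-400/139) + (-684/139) + (-1078/139)
 = -2488/139

-17.899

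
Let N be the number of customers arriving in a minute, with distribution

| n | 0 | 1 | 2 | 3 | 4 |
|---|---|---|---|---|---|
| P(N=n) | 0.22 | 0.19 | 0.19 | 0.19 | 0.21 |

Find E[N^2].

6.02

E[N^2] = Σ n^2·P(N=n)
 = 0·0.22 + 1·0.19 + 4·0.19 + 9·0.19 + 16·0.21
 = 0 + 0.19 + 0.76 + 1.71 + 3.36
 = 6.02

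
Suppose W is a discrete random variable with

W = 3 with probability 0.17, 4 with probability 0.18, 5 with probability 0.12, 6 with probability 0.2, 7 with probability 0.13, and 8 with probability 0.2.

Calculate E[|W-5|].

E[|W-5|] = Σ |w-5|·P(W=w)
 = 2·0.17 + 1·0.18 + 0·0.12 + 1·0.2 + 2·0.13 + 3·0.2
 = 0.34 + 0.18 + 0 + 0.2 + 0.26 + 0.6
 = 1.58

1.58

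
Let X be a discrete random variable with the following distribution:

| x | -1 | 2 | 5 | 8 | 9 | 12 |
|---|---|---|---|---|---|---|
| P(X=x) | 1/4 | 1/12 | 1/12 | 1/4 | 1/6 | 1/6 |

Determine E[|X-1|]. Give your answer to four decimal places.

5.8333

E[|X-1|] = Σ |x-1|·P(X=x)
 = 2·1/4 + 1·1/12 + 4·1/12 + 7·1/4 + 8·1/6 + 11·1/6
 = 1/2 + 1/12 + 1/3 + 7/4 + 4/3 + 11/6
 = 35/6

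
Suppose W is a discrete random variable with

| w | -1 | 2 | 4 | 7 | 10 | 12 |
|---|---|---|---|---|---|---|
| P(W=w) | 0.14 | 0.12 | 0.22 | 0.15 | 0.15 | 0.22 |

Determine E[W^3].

E[W^3] = Σ w^3·P(W=w)
 = (-1)·0.14 + 8·0.12 + 64·0.22 + 343·0.15 + 1000·0.15 + 1728·0.22
 = (-0.14) + 0.96 + 14.08 + 51.45 + 150 + 380.16
 = 596.51

596.51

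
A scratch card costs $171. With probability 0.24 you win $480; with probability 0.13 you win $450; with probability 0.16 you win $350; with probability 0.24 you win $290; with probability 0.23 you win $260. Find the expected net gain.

188.1

E[payout] = 480·0.24 + 450·0.13 + 350·0.16 + 290·0.24 + 260·0.23
 = 115.2 + 58.5 + 56 + 69.6 + 59.8
 = 359.1
Net = 359.1 - 171 = 188.1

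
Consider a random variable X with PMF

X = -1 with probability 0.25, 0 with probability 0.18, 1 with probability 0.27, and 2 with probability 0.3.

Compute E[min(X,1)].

0.32

E[min(X,1)] = Σ min(x,1)·P(X=x)
 = (-1)·0.25 + 0·0.18 + 1·0.27 + 1·0.3
 = (-0.25) + 0 + 0.27 + 0.3
 = 0.32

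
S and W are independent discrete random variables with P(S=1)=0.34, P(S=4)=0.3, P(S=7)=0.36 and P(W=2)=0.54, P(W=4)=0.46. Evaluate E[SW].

11.8552

E[SW] = Σ_s Σ_w sw · P(S=s)P(W=w)
 = 2·0.1836 + 4·0.1564 + 8·0.162 + 16·0.138 + 14·0.1944 + 28·0.1656
 = 0.3672 + 0.6256 + 1.296 + 2.208 + 2.7216 + 4.6368
 = 11.8552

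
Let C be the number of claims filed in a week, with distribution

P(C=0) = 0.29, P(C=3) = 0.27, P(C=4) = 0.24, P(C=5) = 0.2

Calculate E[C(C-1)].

E[C(C-1)] = Σ c(c-1)·P(C=c)
 = 0·0.29 + 6·0.27 + 12·0.24 + 20·0.2
 = 0 + 1.62 + 2.88 + 4
 = 8.5

8.5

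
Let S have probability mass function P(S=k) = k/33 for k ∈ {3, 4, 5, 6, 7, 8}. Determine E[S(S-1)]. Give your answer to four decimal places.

32.9697

E[S(S-1)] = Σ s(s-1)·P(S=s)
 = 6·1/11 + 12·4/33 + 20·5/33 + 30·2/11 + 42·7/33 + 56·8/33
 = 6/11 + 16/11 + 100/33 + 60/11 + 98/11 + 448/33
 = 1088/33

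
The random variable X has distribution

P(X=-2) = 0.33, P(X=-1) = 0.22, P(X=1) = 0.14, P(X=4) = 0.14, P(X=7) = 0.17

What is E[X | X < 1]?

-1.6

P(X < 1) = 0.33 + 0.22 = 0.55.
E[X | X < 1] = [(-2)·0.33 + (-1)·0.22] / 0.55
 = -0.88 / 0.55
 = -8/5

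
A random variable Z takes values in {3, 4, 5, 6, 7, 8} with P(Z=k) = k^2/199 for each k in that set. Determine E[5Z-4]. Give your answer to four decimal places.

E[5Z-4] = Σ (5z-4)·P(Z=z)
 = 11·9/199 + 16·16/199 + 21·25/199 + 26·36/199 + 31·49/199 + 36·64/199
 = 99/199 + 256/199 + 525/199 + 936/199 + 1519/199 + 2304/199
 = 5639/199

28.3367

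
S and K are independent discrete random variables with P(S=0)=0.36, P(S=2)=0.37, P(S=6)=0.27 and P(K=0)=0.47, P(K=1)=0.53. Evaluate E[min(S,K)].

E[min(S,K)] = Σ_s Σ_k min(s,k) · P(S=s)P(K=k)
 = 0·0.1692 + 0·0.1908 + 0·0.1739 + 1·0.1961 + 0·0.1269 + 1·0.1431
 = 0 + 0 + 0 + 0.1961 + 0 + 0.1431
 = 0.3392

0.3392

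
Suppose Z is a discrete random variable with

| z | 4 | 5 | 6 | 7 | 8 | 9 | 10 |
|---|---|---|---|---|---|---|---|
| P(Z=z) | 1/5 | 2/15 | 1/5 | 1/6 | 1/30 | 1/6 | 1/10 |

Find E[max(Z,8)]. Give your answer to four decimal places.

E[max(Z,8)] = Σ max(z,8)·P(Z=z)
 = 8·1/5 + 8·2/15 + 8·1/5 + 8·1/6 + 8·1/30 + 9·1/6 + 10·1/10
 = 8/5 + 16/15 + 8/5 + 4/3 + 4/15 + 3/2 + 1
 = 251/30

8.3667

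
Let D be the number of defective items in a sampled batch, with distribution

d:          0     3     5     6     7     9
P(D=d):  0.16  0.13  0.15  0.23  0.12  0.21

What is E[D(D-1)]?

E[D(D-1)] = Σ d(d-1)·P(D=d)
 = 0·0.16 + 6·0.13 + 20·0.15 + 30·0.23 + 42·0.12 + 72·0.21
 = 0 + 0.78 + 3 + 6.9 + 5.04 + 15.12
 = 30.84

30.84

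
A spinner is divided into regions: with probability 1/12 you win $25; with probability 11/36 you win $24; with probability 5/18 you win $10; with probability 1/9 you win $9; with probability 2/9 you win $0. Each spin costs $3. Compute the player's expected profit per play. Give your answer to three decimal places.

10.194

E[payout] = 25·1/12 + 24·11/36 + 10·5/18 + 9·1/9 + 0·2/9
 = 25/12 + 22/3 + 25/9 + 1 + 0
 = 475/36
Net = 475/36 - 3 = 367/36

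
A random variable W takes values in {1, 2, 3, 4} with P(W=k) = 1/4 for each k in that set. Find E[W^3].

25

E[W^3] = Σ w^3·P(W=w)
 = 1·1/4 + 8·1/4 + 27·1/4 + 64·1/4
 = 1/4 + 2 + 27/4 + 16
 = 25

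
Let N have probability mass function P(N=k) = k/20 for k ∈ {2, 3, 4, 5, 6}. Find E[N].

E[N] = Σ n·P(N=n)
 = 2·1/10 + 3·3/20 + 4·1/5 + 5·1/4 + 6·3/10
 = 1/5 + 9/20 + 4/5 + 5/4 + 9/5
 = 9/2

4.5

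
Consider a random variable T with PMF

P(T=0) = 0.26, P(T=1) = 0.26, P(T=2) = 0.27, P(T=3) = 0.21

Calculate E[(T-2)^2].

1.51

E[(T-2)^2] = Σ (t-2)^2·P(T=t)
 = 4·0.26 + 1·0.26 + 0·0.27 + 1·0.21
 = 1.04 + 0.26 + 0 + 0.21
 = 1.51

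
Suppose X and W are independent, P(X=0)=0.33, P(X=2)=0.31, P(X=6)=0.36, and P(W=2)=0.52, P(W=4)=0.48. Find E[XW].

8.2288

E[XW] = Σ_x Σ_w xw · P(X=x)P(W=w)
 = 0·0.1716 + 0·0.1584 + 4·0.1612 + 8·0.1488 + 12·0.1872 + 24·0.1728
 = 0 + 0 + 0.6448 + 1.1904 + 2.2464 + 4.1472
 = 8.2288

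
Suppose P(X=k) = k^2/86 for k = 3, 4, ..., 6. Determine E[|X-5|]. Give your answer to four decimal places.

E[|X-5|] = Σ |x-5|·P(X=x)
 = 2·9/86 + 1·8/43 + 0·25/86 + 1·18/43
 = 9/43 + 8/43 + 0 + 18/43
 = 35/43

0.8140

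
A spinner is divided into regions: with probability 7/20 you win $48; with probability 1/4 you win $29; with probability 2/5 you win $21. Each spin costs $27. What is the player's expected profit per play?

E[payout] = 48·7/20 + 29·1/4 + 21·2/5
 = 84/5 + 29/4 + 42/5
 = 649/20
Net = 649/20 - 27 = 109/20

5.45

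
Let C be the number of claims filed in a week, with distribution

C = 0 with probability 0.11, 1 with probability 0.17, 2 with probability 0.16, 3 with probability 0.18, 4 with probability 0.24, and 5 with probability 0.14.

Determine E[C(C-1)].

E[C(C-1)] = Σ c(c-1)·P(C=c)
 = 0·0.11 + 0·0.17 + 2·0.16 + 6·0.18 + 12·0.24 + 20·0.14
 = 0 + 0 + 0.32 + 1.08 + 2.88 + 2.8
 = 7.08

7.08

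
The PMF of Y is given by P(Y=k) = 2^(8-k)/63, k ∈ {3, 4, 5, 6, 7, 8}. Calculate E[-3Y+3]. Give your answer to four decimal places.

-8.7143

E[-3Y+3] = Σ (-3y+3)·P(Y=y)
 = (-6)·32/63 + (-9)·16/63 + (-12)·8/63 + (-15)·4/63 + (-18)·2/63 + (-21)·1/63
 = (-64/21) + (-16/7) + (-32/21) + (-20/21) + (-4/7) + (-1/3)
 = -61/7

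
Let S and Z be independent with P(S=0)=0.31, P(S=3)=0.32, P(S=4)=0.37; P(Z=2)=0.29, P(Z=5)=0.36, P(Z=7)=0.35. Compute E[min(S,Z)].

2.1326

E[min(S,Z)] = Σ_s Σ_z min(s,z) · P(S=s)P(Z=z)
 = 0·0.0899 + 0·0.1116 + 0·0.1085 + 2·0.0928 + 3·0.1152 + 3·0.112 + 2·0.1073 + 4·0.1332 + 4·0.1295
 = 0 + 0 + 0 + 0.1856 + 0.3456 + 0.336 + 0.2146 + 0.5328 + 0.518
 = 2.1326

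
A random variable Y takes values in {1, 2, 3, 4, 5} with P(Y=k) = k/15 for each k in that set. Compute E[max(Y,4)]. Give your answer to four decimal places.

E[max(Y,4)] = Σ max(y,4)·P(Y=y)
 = 4·1/15 + 4·2/15 + 4·1/5 + 4·4/15 + 5·1/3
 = 4/15 + 8/15 + 4/5 + 16/15 + 5/3
 = 13/3

4.3333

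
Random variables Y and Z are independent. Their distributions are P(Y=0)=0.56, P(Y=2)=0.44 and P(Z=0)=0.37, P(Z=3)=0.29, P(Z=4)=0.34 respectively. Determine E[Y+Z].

E[Y+Z] = Σ_y Σ_z (y+z) · P(Y=y)P(Z=z)
 = 0·0.2072 + 3·0.1624 + 4·0.1904 + 2·0.1628 + 5·0.1276 + 6·0.1496
 = 0 + 0.4872 + 0.7616 + 0.3256 + 0.638 + 0.8976
 = 3.11

3.11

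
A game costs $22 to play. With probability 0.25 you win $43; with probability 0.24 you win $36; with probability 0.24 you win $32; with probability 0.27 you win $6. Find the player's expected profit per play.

6.69

E[payout] = 43·0.25 + 36·0.24 + 32·0.24 + 6·0.27
 = 10.75 + 8.64 + 7.68 + 1.62
 = 28.69
Net = 28.69 - 22 = 6.69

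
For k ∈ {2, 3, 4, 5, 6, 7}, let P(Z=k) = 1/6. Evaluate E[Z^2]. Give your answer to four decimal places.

23.1667

E[Z^2] = Σ z^2·P(Z=z)
 = 4·1/6 + 9·1/6 + 16·1/6 + 25·1/6 + 36·1/6 + 49·1/6
 = 2/3 + 3/2 + 8/3 + 25/6 + 6 + 49/6
 = 139/6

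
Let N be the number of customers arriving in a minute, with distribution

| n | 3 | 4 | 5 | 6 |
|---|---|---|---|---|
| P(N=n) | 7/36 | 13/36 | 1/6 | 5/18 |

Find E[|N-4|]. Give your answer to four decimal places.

E[|N-4|] = Σ |n-4|·P(N=n)
 = 1·7/36 + 0·13/36 + 1·1/6 + 2·5/18
 = 7/36 + 0 + 1/6 + 5/9
 = 11/12

0.9167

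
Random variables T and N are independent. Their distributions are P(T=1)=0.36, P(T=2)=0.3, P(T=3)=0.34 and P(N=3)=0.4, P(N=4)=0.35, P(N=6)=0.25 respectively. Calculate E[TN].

E[TN] = Σ_t Σ_n tn · P(T=t)P(N=n)
 = 3·0.144 + 4·0.126 + 6·0.09 + 6·0.12 + 8·0.105 + 12·0.075 + 9·0.136 + 12·0.119 + 18·0.085
 = 0.432 + 0.504 + 0.54 + 0.72 + 0.84 + 0.9 + 1.224 + 1.428 + 1.53
 = 8.118

8.118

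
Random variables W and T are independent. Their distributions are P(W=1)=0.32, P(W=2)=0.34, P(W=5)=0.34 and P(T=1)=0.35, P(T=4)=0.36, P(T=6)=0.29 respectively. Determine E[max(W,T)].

E[max(W,T)] = Σ_w Σ_t max(w,t) · P(W=w)P(T=t)
 = 1·0.112 + 4·0.1152 + 6·0.0928 + 2·0.119 + 4·0.1224 + 6·0.0986 + 5·0.119 + 5·0.1224 + 6·0.0986
 = 0.112 + 0.4608 + 0.5568 + 0.238 + 0.4896 + 0.5916 + 0.595 + 0.612 + 0.5916
 = 4.2474

4.2474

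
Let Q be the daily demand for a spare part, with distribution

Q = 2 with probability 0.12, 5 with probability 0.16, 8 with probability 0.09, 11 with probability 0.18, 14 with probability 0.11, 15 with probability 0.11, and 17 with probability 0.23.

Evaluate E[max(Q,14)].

14.8

E[max(Q,14)] = Σ max(q,14)·P(Q=q)
 = 14·0.12 + 14·0.16 + 14·0.09 + 14·0.18 + 14·0.11 + 15·0.11 + 17·0.23
 = 1.68 + 2.24 + 1.26 + 2.52 + 1.54 + 1.65 + 3.91
 = 14.8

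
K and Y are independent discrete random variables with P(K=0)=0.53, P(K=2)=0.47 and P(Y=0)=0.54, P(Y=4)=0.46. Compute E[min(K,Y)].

E[min(K,Y)] = Σ_k Σ_y min(k,y) · P(K=k)P(Y=y)
 = 0·0.2862 + 0·0.2438 + 0·0.2538 + 2·0.2162
 = 0 + 0 + 0 + 0.4324
 = 0.4324

0.4324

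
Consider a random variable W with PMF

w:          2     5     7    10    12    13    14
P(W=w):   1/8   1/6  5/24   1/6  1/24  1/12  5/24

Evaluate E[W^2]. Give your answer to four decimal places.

E[W^2] = Σ w^2·P(W=w)
 = 4·1/8 + 25·1/6 + 49·5/24 + 100·1/6 + 144·1/24 + 169·1/12 + 196·5/24
 = 1/2 + 25/6 + 245/24 + 50/3 + 6 + 169/12 + 245/6
 = 2219/24

92.4583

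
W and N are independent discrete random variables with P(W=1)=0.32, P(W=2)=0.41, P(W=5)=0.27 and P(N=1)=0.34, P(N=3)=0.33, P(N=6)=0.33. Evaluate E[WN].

8.2419

E[WN] = Σ_w Σ_n wn · P(W=w)P(N=n)
 = 1·0.1088 + 3·0.1056 + 6·0.1056 + 2·0.1394 + 6·0.1353 + 12·0.1353 + 5·0.0918 + 15·0.0891 + 30·0.0891
 = 0.1088 + 0.3168 + 0.6336 + 0.2788 + 0.8118 + 1.6236 + 0.459 + 1.3365 + 2.673
 = 8.2419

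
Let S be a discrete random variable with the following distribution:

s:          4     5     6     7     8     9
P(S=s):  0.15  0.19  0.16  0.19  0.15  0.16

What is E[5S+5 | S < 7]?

P(S < 7) = 0.15 + 0.19 + 0.16 = 0.5.
E[5S+5 | S < 7] = [25·0.15 + 30·0.19 + 35·0.16] / 0.5
 = 15.05 / 0.5
 = 301/10

30.1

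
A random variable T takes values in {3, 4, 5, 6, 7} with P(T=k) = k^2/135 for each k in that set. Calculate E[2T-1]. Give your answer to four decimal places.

10.4815

E[2T-1] = Σ (2t-1)·P(T=t)
 = 5·1/15 + 7·16/135 + 9·5/27 + 11·4/15 + 13·49/135
 = 1/3 + 112/135 + 5/3 + 44/15 + 637/135
 = 283/27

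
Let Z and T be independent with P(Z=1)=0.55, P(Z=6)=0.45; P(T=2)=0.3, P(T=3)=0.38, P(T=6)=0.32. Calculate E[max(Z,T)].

4.713

E[max(Z,T)] = Σ_z Σ_t max(z,t) · P(Z=z)P(T=t)
 = 2·0.165 + 3·0.209 + 6·0.176 + 6·0.135 + 6·0.171 + 6·0.144
 = 0.33 + 0.627 + 1.056 + 0.81 + 1.026 + 0.864
 = 4.713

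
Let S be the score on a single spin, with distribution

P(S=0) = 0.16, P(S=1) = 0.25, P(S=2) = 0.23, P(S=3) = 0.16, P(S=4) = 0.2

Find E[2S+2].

E[2S+2] = Σ (2s+2)·P(S=s)
 = 2·0.16 + 4·0.25 + 6·0.23 + 8·0.16 + 10·0.2
 = 0.32 + 1 + 1.38 + 1.28 + 2
 = 5.98

5.98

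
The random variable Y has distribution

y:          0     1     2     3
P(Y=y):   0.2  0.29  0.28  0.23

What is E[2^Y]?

3.74

E[2^Y] = Σ 2^y·P(Y=y)
 = 1·0.2 + 2·0.29 + 4·0.28 + 8·0.23
 = 0.2 + 0.58 + 1.12 + 1.84
 = 3.74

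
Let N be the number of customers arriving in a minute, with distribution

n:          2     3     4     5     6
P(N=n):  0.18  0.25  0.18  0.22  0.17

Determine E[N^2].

17.47

E[N^2] = Σ n^2·P(N=n)
 = 4·0.18 + 9·0.25 + 16·0.18 + 25·0.22 + 36·0.17
 = 0.72 + 2.25 + 2.88 + 5.5 + 6.12
 = 17.47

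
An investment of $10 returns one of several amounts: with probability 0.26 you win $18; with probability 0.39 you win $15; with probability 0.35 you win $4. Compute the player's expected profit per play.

E[payout] = 18·0.26 + 15·0.39 + 4·0.35
 = 4.68 + 5.85 + 1.4
 = 11.93
Net = 11.93 - 10 = 1.93

1.93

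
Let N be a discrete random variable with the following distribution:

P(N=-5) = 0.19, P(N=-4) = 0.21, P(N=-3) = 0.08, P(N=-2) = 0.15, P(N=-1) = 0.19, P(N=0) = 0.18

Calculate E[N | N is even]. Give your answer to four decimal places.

P(N is even) = 0.21 + 0.15 + 0.18 = 0.54.
E[N | N is even] = [(-4)·0.21 + (-2)·0.15 + 0·0.18] / 0.54
 = -1.14 / 0.54
 = -19/9

-2.1111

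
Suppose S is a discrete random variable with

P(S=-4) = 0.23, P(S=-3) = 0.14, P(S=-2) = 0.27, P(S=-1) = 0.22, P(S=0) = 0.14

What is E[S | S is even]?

-2.28125

P(S is even) = 0.23 + 0.27 + 0.14 = 0.64.
E[S | S is even] = [(-4)·0.23 + (-2)·0.27 + 0·0.14] / 0.64
 = -1.46 / 0.64
 = -73/32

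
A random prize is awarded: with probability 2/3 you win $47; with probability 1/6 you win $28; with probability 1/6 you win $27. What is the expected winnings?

40.5

E[payout] = 47·2/3 + 28·1/6 + 27·1/6
 = 94/3 + 14/3 + 9/2
 = 81/2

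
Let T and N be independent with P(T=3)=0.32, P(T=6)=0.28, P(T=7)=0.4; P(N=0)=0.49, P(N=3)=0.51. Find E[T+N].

6.97

E[T+N] = Σ_t Σ_n (t+n) · P(T=t)P(N=n)
 = 3·0.1568 + 6·0.1632 + 6·0.1372 + 9·0.1428 + 7·0.196 + 10·0.204
 = 0.4704 + 0.9792 + 0.8232 + 1.2852 + 1.372 + 2.04
 = 6.97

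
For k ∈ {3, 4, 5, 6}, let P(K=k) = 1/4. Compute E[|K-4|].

E[|K-4|] = Σ |k-4|·P(K=k)
 = 1·1/4 + 0·1/4 + 1·1/4 + 2·1/4
 = 1/4 + 0 + 1/4 + 1/2
 = 1

1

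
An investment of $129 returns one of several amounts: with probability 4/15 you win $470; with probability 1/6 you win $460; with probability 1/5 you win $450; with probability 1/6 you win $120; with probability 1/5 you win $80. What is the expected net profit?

E[payout] = 470·4/15 + 460·1/6 + 450·1/5 + 120·1/6 + 80·1/5
 = 376/3 + 230/3 + 90 + 20 + 16
 = 328
Net = 328 - 129 = 199

199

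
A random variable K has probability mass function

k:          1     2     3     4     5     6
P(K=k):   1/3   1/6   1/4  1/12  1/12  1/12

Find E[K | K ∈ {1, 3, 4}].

2.125

P(K ∈ {1, 3, 4}) = 1/3 + 1/4 + 1/12 = 2/3.
E[K | K ∈ {1, 3, 4}] = [1·1/3 + 3·1/4 + 4·1/12] / (2/3)
 = 17/12 / (2/3)
 = 17/8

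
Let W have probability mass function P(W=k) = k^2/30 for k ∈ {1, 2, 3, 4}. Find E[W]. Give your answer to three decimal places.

E[W] = Σ w·P(W=w)
 = 1·1/30 + 2·2/15 + 3·3/10 + 4·8/15
 = 1/30 + 4/15 + 9/10 + 32/15
 = 10/3

3.333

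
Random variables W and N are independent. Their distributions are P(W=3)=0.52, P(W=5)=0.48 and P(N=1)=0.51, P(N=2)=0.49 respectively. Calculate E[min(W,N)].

1.49

E[min(W,N)] = Σ_w Σ_n min(w,n) · P(W=w)P(N=n)
 = 1·0.2652 + 2·0.2548 + 1·0.2448 + 2·0.2352
 = 0.2652 + 0.5096 + 0.2448 + 0.4704
 = 1.49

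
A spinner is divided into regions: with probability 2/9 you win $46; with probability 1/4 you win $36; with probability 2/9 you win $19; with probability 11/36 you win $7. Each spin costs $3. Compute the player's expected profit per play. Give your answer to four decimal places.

22.5833

E[payout] = 46·2/9 + 36·1/4 + 19·2/9 + 7·11/36
 = 92/9 + 9 + 38/9 + 77/36
 = 307/12
Net = 307/12 - 3 = 271/12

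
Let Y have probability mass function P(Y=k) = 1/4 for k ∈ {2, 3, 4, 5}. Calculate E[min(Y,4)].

3.25

E[min(Y,4)] = Σ min(y,4)·P(Y=y)
 = 2·1/4 + 3·1/4 + 4·1/4 + 4·1/4
 = 1/2 + 3/4 + 1 + 1
 = 13/4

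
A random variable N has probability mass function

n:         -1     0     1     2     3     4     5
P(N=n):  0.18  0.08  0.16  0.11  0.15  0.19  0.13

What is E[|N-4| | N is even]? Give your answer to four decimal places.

P(N is even) = 0.08 + 0.11 + 0.19 = 0.38.
E[|N-4| | N is even] = [4·0.08 + 2·0.11 + 0·0.19] / 0.38
 = 0.54 / 0.38
 = 27/19

1.4211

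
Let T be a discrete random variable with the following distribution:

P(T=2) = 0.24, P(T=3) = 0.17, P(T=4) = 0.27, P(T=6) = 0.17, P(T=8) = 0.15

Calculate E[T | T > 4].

6.9375

P(T > 4) = 0.17 + 0.15 = 0.32.
E[T | T > 4] = [6·0.17 + 8·0.15] / 0.32
 = 2.22 / 0.32
 = 111/16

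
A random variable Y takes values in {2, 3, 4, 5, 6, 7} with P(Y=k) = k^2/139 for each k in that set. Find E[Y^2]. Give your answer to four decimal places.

E[Y^2] = Σ y^2·P(Y=y)
 = 4·4/139 + 9·9/139 + 16·16/139 + 25·25/139 + 36·36/139 + 49·49/139
 = 16/139 + 81/139 + 256/139 + 625/139 + 1296/139 + 2401/139
 = 4675/139

33.6331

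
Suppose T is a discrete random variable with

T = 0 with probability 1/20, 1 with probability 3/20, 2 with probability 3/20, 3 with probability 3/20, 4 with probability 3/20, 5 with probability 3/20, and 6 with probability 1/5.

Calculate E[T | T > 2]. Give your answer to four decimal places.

4.6154

P(T > 2) = 3/20 + 3/20 + 3/20 + 1/5 = 13/20.
E[T | T > 2] = [3·3/20 + 4·3/20 + 5·3/20 + 6·1/5] / (13/20)
 = 3 / (13/20)
 = 60/13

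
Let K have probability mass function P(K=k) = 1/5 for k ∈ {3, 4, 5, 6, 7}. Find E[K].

E[K] = Σ k·P(K=k)
 = 3·1/5 + 4·1/5 + 5·1/5 + 6·1/5 + 7·1/5
 = 3/5 + 4/5 + 1 + 6/5 + 7/5
 = 5

5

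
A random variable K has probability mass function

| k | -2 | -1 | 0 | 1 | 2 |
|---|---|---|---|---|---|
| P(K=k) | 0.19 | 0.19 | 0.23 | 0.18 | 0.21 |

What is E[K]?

E[K] = Σ k·P(K=k)
 = (-2)·0.19 + (-1)·0.19 + 0·0.23 + 1·0.18 + 2·0.21
 = (-0.38) + (-0.19) + 0 + 0.18 + 0.42
 = 0.03

0.03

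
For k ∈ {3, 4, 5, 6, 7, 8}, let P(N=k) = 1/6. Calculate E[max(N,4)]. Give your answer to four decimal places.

E[max(N,4)] = Σ max(n,4)·P(N=n)
 = 4·1/6 + 4·1/6 + 5·1/6 + 6·1/6 + 7·1/6 + 8·1/6
 = 2/3 + 2/3 + 5/6 + 1 + 7/6 + 4/3
 = 17/3

5.6667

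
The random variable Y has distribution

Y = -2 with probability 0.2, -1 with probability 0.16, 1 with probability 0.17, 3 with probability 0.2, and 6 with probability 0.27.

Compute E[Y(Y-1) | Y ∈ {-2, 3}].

P(Y ∈ {-2, 3}) = 0.2 + 0.2 = 0.4.
E[Y(Y-1) | Y ∈ {-2, 3}] = [6·0.2 + 6·0.2] / 0.4
 = 2.4 / 0.4
 = 6

6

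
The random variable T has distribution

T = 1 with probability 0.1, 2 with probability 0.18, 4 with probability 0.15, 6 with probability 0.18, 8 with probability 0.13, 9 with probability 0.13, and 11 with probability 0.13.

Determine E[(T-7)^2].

12.36

E[(T-7)^2] = Σ (t-7)^2·P(T=t)
 = 36·0.1 + 25·0.18 + 9·0.15 + 1·0.18 + 1·0.13 + 4·0.13 + 16·0.13
 = 3.6 + 4.5 + 1.35 + 0.18 + 0.13 + 0.52 + 2.08
 = 12.36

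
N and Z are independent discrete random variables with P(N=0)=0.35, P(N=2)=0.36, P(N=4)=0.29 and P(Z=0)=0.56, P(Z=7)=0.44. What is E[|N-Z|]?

E[|N-Z|] = Σ_n Σ_z |n-z| · P(N=n)P(Z=z)
 = 0·0.196 + 7·0.154 + 2·0.2016 + 5·0.1584 + 4·0.1624 + 3·0.1276
 = 0 + 1.078 + 0.4032 + 0.792 + 0.6496 + 0.3828
 = 3.3056

3.3056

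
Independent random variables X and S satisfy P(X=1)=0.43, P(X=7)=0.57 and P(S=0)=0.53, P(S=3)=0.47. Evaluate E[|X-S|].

3.8184

E[|X-S|] = Σ_x Σ_s |x-s| · P(X=x)P(S=s)
 = 1·0.2279 + 2·0.2021 + 7·0.3021 + 4·0.2679
 = 0.2279 + 0.4042 + 2.1147 + 1.0716
 = 3.8184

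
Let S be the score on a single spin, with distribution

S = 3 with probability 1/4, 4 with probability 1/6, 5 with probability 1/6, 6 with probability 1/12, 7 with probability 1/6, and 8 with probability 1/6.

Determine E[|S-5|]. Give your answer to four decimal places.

1.5833

E[|S-5|] = Σ |s-5|·P(S=s)
 = 2·1/4 + 1·1/6 + 0·1/6 + 1·1/12 + 2·1/6 + 3·1/6
 = 1/2 + 1/6 + 0 + 1/12 + 1/3 + 1/2
 = 19/12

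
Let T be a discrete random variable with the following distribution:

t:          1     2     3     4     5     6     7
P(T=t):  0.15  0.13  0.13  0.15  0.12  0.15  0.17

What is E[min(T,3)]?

2.57

E[min(T,3)] = Σ min(t,3)·P(T=t)
 = 1·0.15 + 2·0.13 + 3·0.13 + 3·0.15 + 3·0.12 + 3·0.15 + 3·0.17
 = 0.15 + 0.26 + 0.39 + 0.45 + 0.36 + 0.45 + 0.51
 = 2.57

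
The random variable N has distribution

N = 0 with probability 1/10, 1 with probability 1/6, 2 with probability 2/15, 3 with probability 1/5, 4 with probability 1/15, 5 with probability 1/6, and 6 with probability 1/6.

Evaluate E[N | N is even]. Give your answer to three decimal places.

3.286

P(N is even) = 1/10 + 2/15 + 1/15 + 1/6 = 7/15.
E[N | N is even] = [0·1/10 + 2·2/15 + 4·1/15 + 6·1/6] / (7/15)
 = 23/15 / (7/15)
 = 23/7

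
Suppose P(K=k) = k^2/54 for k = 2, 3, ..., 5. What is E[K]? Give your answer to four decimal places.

E[K] = Σ k·P(K=k)
 = 2·2/27 + 3·1/6 + 4·8/27 + 5·25/54
 = 4/27 + 1/2 + 32/27 + 125/54
 = 112/27

4.1481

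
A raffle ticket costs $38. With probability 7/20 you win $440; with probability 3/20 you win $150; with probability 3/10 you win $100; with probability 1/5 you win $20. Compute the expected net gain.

E[payout] = 440·7/20 + 150·3/20 + 100·3/10 + 20·1/5
 = 154 + 45/2 + 30 + 4
 = 421/2
Net = 421/2 - 38 = 345/2

172.5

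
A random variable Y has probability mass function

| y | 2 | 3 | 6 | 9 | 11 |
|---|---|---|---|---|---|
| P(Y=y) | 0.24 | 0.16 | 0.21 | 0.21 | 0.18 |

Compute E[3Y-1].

17.27

E[3Y-1] = Σ (3y-1)·P(Y=y)
 = 5·0.24 + 8·0.16 + 17·0.21 + 26·0.21 + 32·0.18
 = 1.2 + 1.28 + 3.57 + 5.46 + 5.76
 = 17.27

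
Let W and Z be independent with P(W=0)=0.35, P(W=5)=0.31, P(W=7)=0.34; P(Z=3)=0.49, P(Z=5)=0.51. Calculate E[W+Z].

E[W+Z] = Σ_w Σ_z (w+z) · P(W=w)P(Z=z)
 = 3·0.1715 + 5·0.1785 + 8·0.1519 + 10·0.1581 + 10·0.1666 + 12·0.1734
 = 0.5145 + 0.8925 + 1.2152 + 1.581 + 1.666 + 2.0808
 = 7.95

7.95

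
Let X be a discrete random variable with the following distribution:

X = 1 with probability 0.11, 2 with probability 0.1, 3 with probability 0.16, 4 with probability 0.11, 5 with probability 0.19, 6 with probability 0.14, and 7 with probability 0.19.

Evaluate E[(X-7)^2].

10.91

E[(X-7)^2] = Σ (x-7)^2·P(X=x)
 = 36·0.11 + 25·0.1 + 16·0.16 + 9·0.11 + 4·0.19 + 1·0.14 + 0·0.19
 = 3.96 + 2.5 + 2.56 + 0.99 + 0.76 + 0.14 + 0
 = 10.91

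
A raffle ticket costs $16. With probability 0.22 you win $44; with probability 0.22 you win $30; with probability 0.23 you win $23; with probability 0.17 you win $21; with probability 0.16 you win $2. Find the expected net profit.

E[payout] = 44·0.22 + 30·0.22 + 23·0.23 + 21·0.17 + 2·0.16
 = 9.68 + 6.6 + 5.29 + 3.57 + 0.32
 = 25.46
Net = 25.46 - 16 = 9.46

9.46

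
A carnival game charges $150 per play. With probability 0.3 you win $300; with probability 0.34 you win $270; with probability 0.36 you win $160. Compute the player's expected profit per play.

89.4

E[payout] = 300·0.3 + 270·0.34 + 160·0.36
 = 90 + 91.8 + 57.6
 = 239.4
Net = 239.4 - 150 = 89.4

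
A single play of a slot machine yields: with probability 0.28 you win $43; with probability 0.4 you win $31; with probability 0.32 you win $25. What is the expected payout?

32.44

E[payout] = 43·0.28 + 31·0.4 + 25·0.32
 = 12.04 + 12.4 + 8
 = 32.44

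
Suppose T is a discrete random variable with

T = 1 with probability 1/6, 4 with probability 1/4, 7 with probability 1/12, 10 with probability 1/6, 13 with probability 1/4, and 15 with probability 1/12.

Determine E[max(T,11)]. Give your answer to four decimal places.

E[max(T,11)] = Σ max(t,11)·P(T=t)
 = 11·1/6 + 11·1/4 + 11·1/12 + 11·1/6 + 13·1/4 + 15·1/12
 = 11/6 + 11/4 + 11/12 + 11/6 + 13/4 + 5/4
 = 71/6

11.8333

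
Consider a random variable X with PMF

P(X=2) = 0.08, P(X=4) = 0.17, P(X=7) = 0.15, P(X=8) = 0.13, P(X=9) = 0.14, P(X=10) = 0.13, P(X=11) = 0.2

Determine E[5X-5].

E[5X-5] = Σ (5x-5)·P(X=x)
 = 5·0.08 + 15·0.17 + 30·0.15 + 35·0.13 + 40·0.14 + 45·0.13 + 50·0.2
 = 0.4 + 2.55 + 4.5 + 4.55 + 5.6 + 5.85 + 10
 = 33.45

33.45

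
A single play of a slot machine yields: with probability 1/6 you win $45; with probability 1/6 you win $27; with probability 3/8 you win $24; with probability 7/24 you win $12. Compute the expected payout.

24.5

E[payout] = 45·1/6 + 27·1/6 + 24·3/8 + 12·7/24
 = 15/2 + 9/2 + 9 + 7/2
 = 49/2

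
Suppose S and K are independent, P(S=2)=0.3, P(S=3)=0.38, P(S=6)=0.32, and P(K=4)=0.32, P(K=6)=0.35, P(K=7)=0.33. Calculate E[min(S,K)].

E[min(S,K)] = Σ_s Σ_k min(s,k) · P(S=s)P(K=k)
 = 2·0.096 + 2·0.105 + 2·0.099 + 3·0.1216 + 3·0.133 + 3·0.1254 + 4·0.1024 + 6·0.112 + 6·0.1056
 = 0.192 + 0.21 + 0.198 + 0.3648 + 0.399 + 0.3762 + 0.4096 + 0.672 + 0.6336
 = 3.4552

3.4552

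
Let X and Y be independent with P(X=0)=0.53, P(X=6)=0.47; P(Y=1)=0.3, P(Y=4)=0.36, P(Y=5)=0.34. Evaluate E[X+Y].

E[X+Y] = Σ_x Σ_y (x+y) · P(X=x)P(Y=y)
 = 1·0.159 + 4·0.1908 + 5·0.1802 + 7·0.141 + 10·0.1692 + 11·0.1598
 = 0.159 + 0.7632 + 0.901 + 0.987 + 1.692 + 1.7578
 = 6.26

6.26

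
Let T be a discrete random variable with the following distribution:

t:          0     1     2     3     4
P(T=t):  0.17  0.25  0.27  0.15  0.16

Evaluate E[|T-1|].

1.22

E[|T-1|] = Σ |t-1|·P(T=t)
 = 1·0.17 + 0·0.25 + 1·0.27 + 2·0.15 + 3·0.16
 = 0.17 + 0 + 0.27 + 0.3 + 0.48
 = 1.22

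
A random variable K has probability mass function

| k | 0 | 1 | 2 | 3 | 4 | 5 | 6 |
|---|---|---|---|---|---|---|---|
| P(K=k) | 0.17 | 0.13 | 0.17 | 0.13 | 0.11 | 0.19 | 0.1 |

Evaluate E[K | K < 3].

P(K < 3) = 0.17 + 0.13 + 0.17 = 0.47.
E[K | K < 3] = [0·0.17 + 1·0.13 + 2·0.17] / 0.47
 = 0.47 / 0.47
 = 1

1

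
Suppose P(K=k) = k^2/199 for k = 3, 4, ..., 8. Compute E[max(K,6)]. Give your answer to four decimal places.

6.8894

E[max(K,6)] = Σ max(k,6)·P(K=k)
 = 6·9/199 + 6·16/199 + 6·25/199 + 6·36/199 + 7·49/199 + 8·64/199
 = 54/199 + 96/199 + 150/199 + 216/199 + 343/199 + 512/199
 = 1371/199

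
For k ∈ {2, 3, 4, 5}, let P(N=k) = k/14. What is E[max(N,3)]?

E[max(N,3)] = Σ max(n,3)·P(N=n)
 = 3·1/7 + 3·3/14 + 4·2/7 + 5·5/14
 = 3/7 + 9/14 + 8/7 + 25/14
 = 4

4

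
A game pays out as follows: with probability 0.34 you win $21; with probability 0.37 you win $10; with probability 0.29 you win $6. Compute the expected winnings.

12.58

E[payout] = 21·0.34 + 10·0.37 + 6·0.29
 = 7.14 + 3.7 + 1.74
 = 12.58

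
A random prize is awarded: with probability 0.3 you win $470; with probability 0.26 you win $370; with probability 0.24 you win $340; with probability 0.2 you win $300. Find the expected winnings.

E[payout] = 470·0.3 + 370·0.26 + 340·0.24 + 300·0.2
 = 141 + 96.2 + 81.6 + 60
 = 378.8

378.8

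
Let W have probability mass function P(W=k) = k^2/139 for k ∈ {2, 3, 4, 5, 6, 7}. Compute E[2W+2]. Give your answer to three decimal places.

13.266

E[2W+2] = Σ (2w+2)·P(W=w)
 = 6·4/139 + 8·9/139 + 10·16/139 + 12·25/139 + 14·36/139 + 16·49/139
 = 24/139 + 72/139 + 160/139 + 300/139 + 504/139 + 784/139
 = 1844/139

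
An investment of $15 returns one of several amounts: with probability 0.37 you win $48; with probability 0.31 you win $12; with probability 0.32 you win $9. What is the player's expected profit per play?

E[payout] = 48·0.37 + 12·0.31 + 9·0.32
 = 17.76 + 3.72 + 2.88
 = 24.36
Net = 24.36 - 15 = 9.36

9.36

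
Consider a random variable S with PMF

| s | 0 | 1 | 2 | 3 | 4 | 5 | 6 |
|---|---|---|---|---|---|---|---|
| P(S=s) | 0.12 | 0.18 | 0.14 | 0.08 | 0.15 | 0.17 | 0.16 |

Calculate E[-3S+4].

-5.33

E[-3S+4] = Σ (-3s+4)·P(S=s)
 = 4·0.12 + 1·0.18 + (-2)·0.14 + (-5)·0.08 + (-8)·0.15 + (-11)·0.17 + (-14)·0.16
 = 0.48 + 0.18 + (-0.28) + (-0.4) + (-1.2) + (-1.87) + (-2.24)
 = -5.33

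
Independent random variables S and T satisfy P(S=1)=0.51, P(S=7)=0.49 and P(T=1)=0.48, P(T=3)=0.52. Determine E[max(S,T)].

4.4704

E[max(S,T)] = Σ_s Σ_t max(s,t) · P(S=s)P(T=t)
 = 1·0.2448 + 3·0.2652 + 7·0.2352 + 7·0.2548
 = 0.2448 + 0.7956 + 1.6464 + 1.7836
 = 4.4704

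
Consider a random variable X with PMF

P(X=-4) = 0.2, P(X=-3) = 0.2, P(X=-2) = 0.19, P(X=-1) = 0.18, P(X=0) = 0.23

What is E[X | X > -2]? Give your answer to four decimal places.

P(X > -2) = 0.18 + 0.23 = 0.41.
E[X | X > -2] = [(-1)·0.18 + 0·0.23] / 0.41
 = -0.18 / 0.41
 = -18/41

-0.4390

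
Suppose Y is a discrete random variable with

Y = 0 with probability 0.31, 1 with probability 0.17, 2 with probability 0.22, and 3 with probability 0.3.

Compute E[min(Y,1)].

0.69

E[min(Y,1)] = Σ min(y,1)·P(Y=y)
 = 0·0.31 + 1·0.17 + 1·0.22 + 1·0.3
 = 0 + 0.17 + 0.22 + 0.3
 = 0.69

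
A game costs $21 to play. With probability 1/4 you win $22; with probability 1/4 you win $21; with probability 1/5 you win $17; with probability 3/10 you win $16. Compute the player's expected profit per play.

-2.05

E[payout] = 22·1/4 + 21·1/4 + 17·1/5 + 16·3/10
 = 11/2 + 21/4 + 17/5 + 24/5
 = 379/20
Net = 379/20 - 21 = -41/20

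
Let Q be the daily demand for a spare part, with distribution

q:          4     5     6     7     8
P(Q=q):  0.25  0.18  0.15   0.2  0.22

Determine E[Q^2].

37.78

E[Q^2] = Σ q^2·P(Q=q)
 = 16·0.25 + 25·0.18 + 36·0.15 + 49·0.2 + 64·0.22
 = 4 + 4.5 + 5.4 + 9.8 + 14.08
 = 37.78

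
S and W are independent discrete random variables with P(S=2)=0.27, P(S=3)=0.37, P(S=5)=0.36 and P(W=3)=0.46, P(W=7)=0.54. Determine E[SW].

17.802

E[SW] = Σ_s Σ_w sw · P(S=s)P(W=w)
 = 6·0.1242 + 14·0.1458 + 9·0.1702 + 21·0.1998 + 15·0.1656 + 35·0.1944
 = 0.7452 + 2.0412 + 1.5318 + 4.1958 + 2.484 + 6.804
 = 17.802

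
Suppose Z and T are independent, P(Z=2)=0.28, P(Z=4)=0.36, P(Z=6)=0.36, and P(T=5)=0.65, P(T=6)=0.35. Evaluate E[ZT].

22.256

E[ZT] = Σ_z Σ_t zt · P(Z=z)P(T=t)
 = 10·0.182 + 12·0.098 + 20·0.234 + 24·0.126 + 30·0.234 + 36·0.126
 = 1.82 + 1.176 + 4.68 + 3.024 + 7.02 + 4.536
 = 22.256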